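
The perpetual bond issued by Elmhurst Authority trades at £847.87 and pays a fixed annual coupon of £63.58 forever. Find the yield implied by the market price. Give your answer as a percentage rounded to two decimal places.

P = C/r ⇒ r = C/P = £63.58/£847.87 = 0.074988

7.50%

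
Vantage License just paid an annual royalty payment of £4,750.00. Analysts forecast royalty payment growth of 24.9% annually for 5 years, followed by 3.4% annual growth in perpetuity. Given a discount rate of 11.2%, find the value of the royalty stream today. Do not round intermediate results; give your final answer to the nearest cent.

D_1 = 5932.75000
D_2 = 7410.00475
D_3 = 9255.09593
D_4 = 11559.61482
D_5 = 14437.95891
Terminal value at year 5: TV = D_5×(1+g_2)/(r−g_2) = 14928.84951/0.078 = 191395.50658
P_0 = D_1/(1+r)^1 + D_2/(1+r)^2 + D_3/(1+r)^3 + D_4/(1+r)^4 + D_5/(1+r)^5 + TV/(1+r)^5
    = 5335.20683 + 5992.51199 + 6730.79809 + 7560.04210 + 8491.45017 + 112566.14709 = 146676.15628

£146676.16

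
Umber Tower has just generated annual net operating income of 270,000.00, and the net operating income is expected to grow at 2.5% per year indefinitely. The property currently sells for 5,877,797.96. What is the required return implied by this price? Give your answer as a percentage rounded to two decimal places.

D₁ = 270,000.00 × 1.025 = 276,750.0000
P = D₁/(r − g) ⇒ r = D₁/P + g = 276,750.0000/5,877,797.96 + 0.025 = 0.047084 + 0.025 = 0.072084

7.21%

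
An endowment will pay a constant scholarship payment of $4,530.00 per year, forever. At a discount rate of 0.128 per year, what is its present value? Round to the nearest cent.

Level perpetuity: PV = C / r = $4,530.00 / 0.128 = $35,390.63

$35390.63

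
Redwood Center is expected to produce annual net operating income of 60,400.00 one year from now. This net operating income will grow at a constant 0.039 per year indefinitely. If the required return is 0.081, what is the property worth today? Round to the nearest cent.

Growing perpetuity: P = D₁ / (r − g) = 60,400.0000 / (0.081 − 0.039) = 1,438,095.24

1438095.24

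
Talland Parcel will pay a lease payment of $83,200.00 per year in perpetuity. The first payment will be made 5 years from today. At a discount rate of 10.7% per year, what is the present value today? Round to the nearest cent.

$517784.52

Value at end of year 4: C / r = $83,200.00 / 0.107 = $777,570.0935
Discount to today: PV = $777,570.0935 / (1 + 0.107)^4 = $777,570.0935 / 1.501725 = $517,784.52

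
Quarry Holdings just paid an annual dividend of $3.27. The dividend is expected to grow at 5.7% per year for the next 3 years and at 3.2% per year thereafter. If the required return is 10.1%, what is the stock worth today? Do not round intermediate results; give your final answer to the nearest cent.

D_1 = 3.45639
D_2 = 3.65340
D_3 = 3.86165
Terminal value at year 3: TV = D_3×(1+g_2)/(r−g_2) = 3.98522/0.069 = 57.75683
P_0 = D_1/(1+r)^1 + D_2/(1+r)^2 + D_3/(1+r)^3 + TV/(1+r)^3
    = 3.13932 + 3.01386 + 2.89342 + 43.27543 = 52.32202

$52.32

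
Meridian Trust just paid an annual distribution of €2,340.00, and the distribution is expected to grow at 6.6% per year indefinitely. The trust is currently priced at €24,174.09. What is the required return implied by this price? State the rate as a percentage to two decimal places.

16.92%

D₁ = €2,340.00 × 1.066 = €2,494.4400
P = D₁/(r − g) ⇒ r = D₁/P + g = €2,494.4400/€24,174.09 + 0.066 = 0.103187 + 0.066 = 0.169187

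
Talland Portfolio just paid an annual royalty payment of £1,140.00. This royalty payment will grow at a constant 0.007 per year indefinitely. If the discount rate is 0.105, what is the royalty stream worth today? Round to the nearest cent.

D₁ = D₀ × (1 + g) = £1,140.00 × 1.007 = £1,147.9800
Growing perpetuity: P = D₁ / (r − g) = £1,147.9800 / (0.105 − 0.007) = £11,714.08

£11714.08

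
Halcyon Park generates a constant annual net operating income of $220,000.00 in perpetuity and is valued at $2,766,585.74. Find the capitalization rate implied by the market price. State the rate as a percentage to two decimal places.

P = C/r ⇒ r = C/P = $220,000.00/$2,766,585.74 = 0.079520

7.95%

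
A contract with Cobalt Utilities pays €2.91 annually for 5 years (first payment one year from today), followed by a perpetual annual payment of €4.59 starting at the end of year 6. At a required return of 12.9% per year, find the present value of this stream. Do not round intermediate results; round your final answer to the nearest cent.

€29.66

PV of 5-year annuity: €2.91 × [1 − (1+0.129)^−5] / 0.129 = 10.26017
Perpetuity value at year 5: €4.59 / 0.129 = 35.58140
PV of perpetuity: 35.58140 / (1+0.129)^5 = 19.39784
Total PV = 10.26017 + 19.39784 = 29.65800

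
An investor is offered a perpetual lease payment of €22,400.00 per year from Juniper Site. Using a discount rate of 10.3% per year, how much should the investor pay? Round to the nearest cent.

€217475.73

Level perpetuity: PV = C / r = €22,400.00 / 0.103 = €217,475.73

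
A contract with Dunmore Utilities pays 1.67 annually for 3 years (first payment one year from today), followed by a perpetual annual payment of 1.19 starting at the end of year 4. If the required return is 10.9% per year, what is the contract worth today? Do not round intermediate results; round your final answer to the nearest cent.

PV of 3-year annuity: 1.67 × [1 − (1+0.109)^−3] / 0.109 = 4.08811
Perpetuity value at year 3: 1.19 / 0.109 = 10.91743
PV of perpetuity: 10.91743 / (1+0.109)^3 = 8.00435
Total PV = 4.08811 + 8.00435 = 12.09246

12.09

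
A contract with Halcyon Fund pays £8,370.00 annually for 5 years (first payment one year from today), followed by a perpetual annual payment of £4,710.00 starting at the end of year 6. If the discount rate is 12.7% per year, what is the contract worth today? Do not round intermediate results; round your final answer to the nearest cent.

£50054.47

PV of 5-year annuity: £8,370.00 × [1 − (1+0.127)^−5] / 0.127 = 29656.00044
Perpetuity value at year 5: £4,710.00 / 0.127 = 37086.61417
PV of perpetuity: 37086.61417 / (1+0.127)^5 = 20398.47056
Total PV = 29656.00044 + 20398.47056 = 50054.47100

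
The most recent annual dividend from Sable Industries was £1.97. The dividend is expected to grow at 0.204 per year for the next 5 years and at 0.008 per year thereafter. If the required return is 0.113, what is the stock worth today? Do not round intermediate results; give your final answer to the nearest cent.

£40.56

D_1 = 2.37188
D_2 = 2.85574
D_3 = 3.43832
D_4 = 4.13973
D_5 = 4.98424
Terminal value at year 5: TV = D_5×(1+g_2)/(r−g_2) = 5.02411/0.105 = 47.84867
P_0 = D_1/(1+r)^1 + D_2/(1+r)^2 + D_3/(1+r)^3 + D_4/(1+r)^4 + D_5/(1+r)^5 + TV/(1+r)^5
    = 2.13107 + 2.30531 + 2.49379 + 2.69769 + 2.91825 + 28.01522 = 40.56133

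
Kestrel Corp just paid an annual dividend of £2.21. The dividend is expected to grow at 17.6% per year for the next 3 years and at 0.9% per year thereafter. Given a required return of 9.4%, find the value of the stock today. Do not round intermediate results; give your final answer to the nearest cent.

£40.26

D_1 = 2.59896
D_2 = 3.05638
D_3 = 3.59430
Terminal value at year 3: TV = D_3×(1+g_2)/(r−g_2) = 3.62665/0.085 = 42.66645
P_0 = D_1/(1+r)^1 + D_2/(1+r)^2 + D_3/(1+r)^3 + TV/(1+r)^3
    = 2.37565 + 2.55371 + 2.74513 + 32.58626 = 40.26075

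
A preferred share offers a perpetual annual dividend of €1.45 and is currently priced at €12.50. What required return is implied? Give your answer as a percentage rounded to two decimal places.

11.60%

P = C/r ⇒ r = C/P = €1.45/€12.50 = 0.116000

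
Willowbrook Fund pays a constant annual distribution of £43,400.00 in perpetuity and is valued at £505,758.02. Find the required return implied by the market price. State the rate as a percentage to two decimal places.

P = C/r ⇒ r = C/P = £43,400.00/£505,758.02 = 0.085812

8.58%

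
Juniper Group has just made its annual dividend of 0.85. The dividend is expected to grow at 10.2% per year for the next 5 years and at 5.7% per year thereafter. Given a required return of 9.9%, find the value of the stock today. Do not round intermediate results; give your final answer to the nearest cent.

D_1 = 0.93670
D_2 = 1.03224
D_3 = 1.13753
D_4 = 1.25356
D_5 = 1.38142
Terminal value at year 5: TV = D_5×(1+g_2)/(r−g_2) = 1.46016/0.042 = 34.76583
P_0 = D_1/(1+r)^1 + D_2/(1+r)^2 + D_3/(1+r)^3 + D_4/(1+r)^4 + D_5/(1+r)^5 + TV/(1+r)^5
    = 0.85232 + 0.85465 + 0.85698 + 0.85932 + 0.86166 + 21.68524 = 25.97017

25.97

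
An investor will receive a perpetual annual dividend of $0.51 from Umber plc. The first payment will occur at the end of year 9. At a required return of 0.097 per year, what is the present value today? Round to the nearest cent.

$2.51

Value at end of year 8: C / r = $0.51 / 0.097 = $5.2577
Discount to today: PV = $5.2577 / (1 + 0.097)^8 = $5.2577 / 2.097264 = $2.51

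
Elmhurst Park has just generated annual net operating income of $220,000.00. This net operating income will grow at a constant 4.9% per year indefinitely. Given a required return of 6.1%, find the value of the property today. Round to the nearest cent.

$19231666.67

D₁ = D₀ × (1 + g) = $220,000.00 × 1.049 = $230,780.0000
Growing perpetuity: P = D₁ / (r − g) = $230,780.0000 / (0.061 − 0.049) = $19,231,666.67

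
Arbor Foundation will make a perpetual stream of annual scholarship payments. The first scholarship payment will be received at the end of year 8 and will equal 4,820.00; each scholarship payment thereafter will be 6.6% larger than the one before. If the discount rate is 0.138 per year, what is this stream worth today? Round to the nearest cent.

27084.37

Value at end of year 7: C₁ / (r − g) = 4,820.00 / (0.138 − 0.066) = 66,944.4444
Discount to today: PV = 66,944.4444 / (1 + 0.138)^7 = 66,944.4444 / 2.471700 = 27,084.37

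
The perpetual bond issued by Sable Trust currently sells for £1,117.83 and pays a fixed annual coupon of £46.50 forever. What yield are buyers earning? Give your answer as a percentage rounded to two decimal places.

P = C/r ⇒ r = C/P = £46.50/£1,117.83 = 0.041598

4.16%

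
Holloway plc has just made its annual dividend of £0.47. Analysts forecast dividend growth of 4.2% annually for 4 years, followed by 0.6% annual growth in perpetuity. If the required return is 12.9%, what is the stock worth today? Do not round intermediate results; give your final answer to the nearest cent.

D_1 = 0.48974
D_2 = 0.51031
D_3 = 0.53174
D_4 = 0.55408
Terminal value at year 4: TV = D_4×(1+g_2)/(r−g_2) = 0.55740/0.123 = 4.53170
P_0 = D_1/(1+r)^1 + D_2/(1+r)^2 + D_3/(1+r)^3 + D_4/(1+r)^4 + TV/(1+r)^4
    = 0.43378 + 0.40036 + 0.36950 + 0.34103 + 2.78924 = 4.33391

£4.33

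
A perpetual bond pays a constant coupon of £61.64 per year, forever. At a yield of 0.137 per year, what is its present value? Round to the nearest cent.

£449.93

Level perpetuity: PV = C / r = £61.64 / 0.137 = £449.93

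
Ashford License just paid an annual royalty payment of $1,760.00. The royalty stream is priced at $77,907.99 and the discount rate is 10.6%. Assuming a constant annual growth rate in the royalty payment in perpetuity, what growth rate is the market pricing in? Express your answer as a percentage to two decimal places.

8.16%

P = D₀(1+g)/(r−g) ⇒ P(r−g) = D₀(1+g) ⇒ g(P+D₀) = P·r − D₀
g = (P·r − D₀)/(P + D₀) = ($77,907.99×0.106 − $1,760.00) / ($77,907.99 + $1,760.00) = 0.081567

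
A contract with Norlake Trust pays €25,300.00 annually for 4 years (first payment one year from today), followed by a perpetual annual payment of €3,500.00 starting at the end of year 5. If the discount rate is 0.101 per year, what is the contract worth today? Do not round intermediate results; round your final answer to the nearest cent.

€103607.21

PV of 4-year annuity: €25,300.00 × [1 − (1+0.101)^−4] / 0.101 = 80024.29965
Perpetuity value at year 4: €3,500.00 / 0.101 = 34653.46535
PV of perpetuity: 34653.46535 / (1+0.101)^4 = 23582.91006
Total PV = 80024.29965 + 23582.91006 = 103607.20971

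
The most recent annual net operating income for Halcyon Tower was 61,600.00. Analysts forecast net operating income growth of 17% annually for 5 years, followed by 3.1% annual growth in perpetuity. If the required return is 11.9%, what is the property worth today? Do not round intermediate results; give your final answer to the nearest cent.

1254613.45

D_1 = 72072.00000
D_2 = 84324.24000
D_3 = 98659.36080
D_4 = 115431.45214
D_5 = 135054.79900
Terminal value at year 5: TV = D_5×(1+g_2)/(r−g_2) = 139241.49777/0.088 = 1582289.74736
P_0 = D_1/(1+r)^1 + D_2/(1+r)^2 + D_3/(1+r)^3 + D_4/(1+r)^4 + D_5/(1+r)^5 + TV/(1+r)^5
    = 64407.50670 + 67342.96947 + 70412.22009 + 73621.35613 + 76976.75306 + 901852.64095 = 1254613.44641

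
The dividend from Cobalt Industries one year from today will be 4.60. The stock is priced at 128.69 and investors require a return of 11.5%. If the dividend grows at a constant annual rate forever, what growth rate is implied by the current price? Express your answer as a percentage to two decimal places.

P = D₁/(r−g) ⇒ g = r − D₁/P = 0.115 − 4.60/128.69 = 0.079255

7.93%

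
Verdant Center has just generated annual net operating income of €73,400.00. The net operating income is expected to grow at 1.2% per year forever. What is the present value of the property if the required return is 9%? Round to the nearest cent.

€952317.95

D₁ = D₀ × (1 + g) = €73,400.00 × 1.012 = €74,280.8000
Growing perpetuity: P = D₁ / (r − g) = €74,280.8000 / (0.09 − 0.012) = €952,317.95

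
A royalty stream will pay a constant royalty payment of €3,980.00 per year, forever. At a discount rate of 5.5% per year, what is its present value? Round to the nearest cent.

Level perpetuity: PV = C / r = €3,980.00 / 0.055 = €72,363.64

€72363.64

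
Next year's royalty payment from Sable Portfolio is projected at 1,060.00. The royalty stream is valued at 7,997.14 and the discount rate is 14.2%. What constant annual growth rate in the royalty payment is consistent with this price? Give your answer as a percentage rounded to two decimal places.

0.95%

P = D₁/(r−g) ⇒ g = r − D₁/P = 0.142 − 1,060.00/7,997.14 = 0.009453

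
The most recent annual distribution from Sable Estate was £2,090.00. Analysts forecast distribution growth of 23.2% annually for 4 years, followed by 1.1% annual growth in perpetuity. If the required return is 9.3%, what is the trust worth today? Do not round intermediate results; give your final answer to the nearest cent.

£52973.41

D_1 = 2574.88000
D_2 = 3172.25216
D_3 = 3908.21466
D_4 = 4814.92046
Terminal value at year 4: TV = D_4×(1+g_2)/(r−g_2) = 4867.88459/0.082 = 59364.44619
P_0 = D_1/(1+r)^1 + D_2/(1+r)^2 + D_3/(1+r)^3 + D_4/(1+r)^4 + TV/(1+r)^4
    = 2355.79140 + 2655.38427 + 2993.07723 + 3373.71560 + 41595.44481 = 52973.41331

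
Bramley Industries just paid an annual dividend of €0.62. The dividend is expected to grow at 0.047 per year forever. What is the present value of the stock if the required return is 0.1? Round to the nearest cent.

D₁ = D₀ × (1 + g) = €0.62 × 1.047 = €0.6491
Growing perpetuity: P = D₁ / (r − g) = €0.6491 / (0.1 − 0.047) = €12.25

€12.25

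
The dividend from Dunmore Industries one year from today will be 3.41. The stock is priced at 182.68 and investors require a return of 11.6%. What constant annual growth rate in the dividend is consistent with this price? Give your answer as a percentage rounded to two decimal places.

9.73%

P = D₁/(r−g) ⇒ g = r − D₁/P = 0.116 − 3.41/182.68 = 0.097333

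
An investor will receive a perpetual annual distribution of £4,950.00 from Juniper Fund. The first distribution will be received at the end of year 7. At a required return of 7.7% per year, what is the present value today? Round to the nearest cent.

£41192.70

Value at end of year 6: C / r = £4,950.00 / 0.077 = £64,285.7143
Discount to today: PV = £64,285.7143 / (1 + 0.077)^6 = £64,285.7143 / 1.560609 = £41,192.70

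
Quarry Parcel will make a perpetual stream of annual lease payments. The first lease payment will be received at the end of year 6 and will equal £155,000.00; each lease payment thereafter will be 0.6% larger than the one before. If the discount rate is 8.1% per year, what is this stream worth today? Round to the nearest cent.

Value at end of year 5: C₁ / (r − g) = £155,000.00 / (0.081 − 0.006) = £2,066,666.6667
Discount to today: PV = £2,066,666.6667 / (1 + 0.081)^5 = £2,066,666.6667 / 1.476143 = £1,400,044.90

£1400044.90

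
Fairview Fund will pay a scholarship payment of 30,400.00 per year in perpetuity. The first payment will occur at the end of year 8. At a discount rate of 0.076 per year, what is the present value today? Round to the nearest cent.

239537.82

Value at end of year 7: C / r = 30,400.00 / 0.076 = 400,000.0000
Discount to today: PV = 400,000.0000 / (1 + 0.076)^7 = 400,000.0000 / 1.669882 = 239,537.82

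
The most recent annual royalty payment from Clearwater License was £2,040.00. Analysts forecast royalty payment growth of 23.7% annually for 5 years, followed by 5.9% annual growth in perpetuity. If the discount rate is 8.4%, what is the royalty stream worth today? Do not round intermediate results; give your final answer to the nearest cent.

D_1 = 2523.48000
D_2 = 3121.54476
D_3 = 3861.35087
D_4 = 4776.49102
D_5 = 5908.51940
Terminal value at year 5: TV = D_5×(1+g_2)/(r−g_2) = 6257.12204/0.025 = 250284.88164
P_0 = D_1/(1+r)^1 + D_2/(1+r)^2 + D_3/(1+r)^3 + D_4/(1+r)^4 + D_5/(1+r)^5 + TV/(1+r)^5
    = 2327.93358 + 2656.50723 + 3031.45705 + 3459.32876 + 3947.59195 + 167219.99496 = 182642.81352

£182642.81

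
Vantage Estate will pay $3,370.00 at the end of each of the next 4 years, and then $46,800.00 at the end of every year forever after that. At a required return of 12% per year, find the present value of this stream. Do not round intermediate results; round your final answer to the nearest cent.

$258087.92

PV of 4-year annuity: $3,370.00 × [1 − (1+0.12)^−4] / 0.12 = 10235.86730
Perpetuity value at year 4: $46,800.00 / 0.12 = 390000.00000
PV of perpetuity: 390000.00000 / (1+0.12)^4 = 247852.05058
Total PV = 10235.86730 + 247852.05058 = 258087.91788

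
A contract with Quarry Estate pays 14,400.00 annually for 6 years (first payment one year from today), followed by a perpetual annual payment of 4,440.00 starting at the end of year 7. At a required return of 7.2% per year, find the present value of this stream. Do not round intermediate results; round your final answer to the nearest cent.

PV of 6-year annuity: 14,400.00 × [1 − (1+0.072)^−6] / 0.072 = 68216.42540
Perpetuity value at year 6: 4,440.00 / 0.072 = 61666.66667
PV of perpetuity: 61666.66667 / (1+0.072)^6 = 40633.26884
Total PV = 68216.42540 + 40633.26884 = 108849.69423

108849.69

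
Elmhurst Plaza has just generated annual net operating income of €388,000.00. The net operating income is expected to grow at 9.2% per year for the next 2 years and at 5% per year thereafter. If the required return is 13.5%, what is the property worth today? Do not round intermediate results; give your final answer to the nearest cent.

D_1 = 423696.00000
D_2 = 462676.03200
Terminal value at year 2: TV = D_2×(1+g_2)/(r−g_2) = 485809.83360/0.085 = 5715409.80706
P_0 = D_1/(1+r)^1 + D_2/(1+r)^2 + TV/(1+r)^2
    = 373300.44053 + 359157.78067 + 4436654.93765 = 5169113.15885

€5169113.16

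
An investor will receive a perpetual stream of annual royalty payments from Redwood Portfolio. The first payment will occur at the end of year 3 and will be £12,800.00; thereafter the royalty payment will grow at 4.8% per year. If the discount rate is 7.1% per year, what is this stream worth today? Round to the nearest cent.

£485180.34

Value at end of year 2: C₁ / (r − g) = £12,800.00 / (0.071 − 0.048) = £556,521.7391
Discount to today: PV = £556,521.7391 / (1 + 0.071)^2 = £556,521.7391 / 1.147041 = £485,180.34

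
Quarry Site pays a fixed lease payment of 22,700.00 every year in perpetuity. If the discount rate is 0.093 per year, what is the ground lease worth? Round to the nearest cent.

244086.02

Level perpetuity: PV = C / r = 22,700.00 / 0.093 = 244,086.02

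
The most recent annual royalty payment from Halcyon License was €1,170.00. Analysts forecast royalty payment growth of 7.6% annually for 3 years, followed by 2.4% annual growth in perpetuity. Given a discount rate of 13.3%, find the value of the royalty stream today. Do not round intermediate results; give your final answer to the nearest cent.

D_1 = 1258.92000
D_2 = 1354.59792
D_3 = 1457.54736
Terminal value at year 3: TV = D_3×(1+g_2)/(r−g_2) = 1492.52850/0.109 = 13692.92201
P_0 = D_1/(1+r)^1 + D_2/(1+r)^2 + D_3/(1+r)^3 + TV/(1+r)^3
    = 1111.13857 + 1055.23839 + 1002.15050 + 9414.69825 = 12583.22571

€12583.23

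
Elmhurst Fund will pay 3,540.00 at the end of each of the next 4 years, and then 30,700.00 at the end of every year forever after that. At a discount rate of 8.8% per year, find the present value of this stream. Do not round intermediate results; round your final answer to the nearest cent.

260485.18

PV of 4-year annuity: 3,540.00 × [1 − (1+0.088)^−4] / 0.088 = 11519.13584
Perpetuity value at year 4: 30,700.00 / 0.088 = 348863.63636
PV of perpetuity: 348863.63636 / (1+0.088)^4 = 248966.04591
Total PV = 11519.13584 + 248966.04591 = 260485.18175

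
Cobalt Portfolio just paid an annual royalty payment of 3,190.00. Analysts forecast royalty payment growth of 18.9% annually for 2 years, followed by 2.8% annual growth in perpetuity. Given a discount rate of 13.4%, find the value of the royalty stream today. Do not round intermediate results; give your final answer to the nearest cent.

40862.35

D_1 = 3792.91000
D_2 = 4509.76999
Terminal value at year 2: TV = D_2×(1+g_2)/(r−g_2) = 4636.04355/0.106 = 43736.25990
P_0 = D_1/(1+r)^1 + D_2/(1+r)^2 + TV/(1+r)^2
    = 3344.71781 + 3506.93958 + 34010.69702 = 40862.35441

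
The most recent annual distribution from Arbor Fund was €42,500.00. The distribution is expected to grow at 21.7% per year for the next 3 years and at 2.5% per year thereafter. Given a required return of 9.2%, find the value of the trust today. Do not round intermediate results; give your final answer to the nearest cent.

€1058979.39

D_1 = 51722.50000
D_2 = 62946.28250
D_3 = 76605.62580
Terminal value at year 3: TV = D_3×(1+g_2)/(r−g_2) = 78520.76645/0.067 = 1171951.73802
P_0 = D_1/(1+r)^1 + D_2/(1+r)^2 + D_3/(1+r)^3 + TV/(1+r)^3
    = 47364.92674 + 52786.73612 + 58829.17386 + 899998.55535 = 1058979.39207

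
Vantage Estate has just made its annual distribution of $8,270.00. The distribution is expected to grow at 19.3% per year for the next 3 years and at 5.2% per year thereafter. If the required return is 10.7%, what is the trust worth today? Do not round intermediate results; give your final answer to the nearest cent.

D_1 = 9866.11000
D_2 = 11770.26923
D_3 = 14041.93119
Terminal value at year 3: TV = D_3×(1+g_2)/(r−g_2) = 14772.11161/0.055 = 268583.84752
P_0 = D_1/(1+r)^1 + D_2/(1+r)^2 + D_3/(1+r)^3 + TV/(1+r)^3
    = 8912.47516 + 9604.86257 + 10351.03979 + 197987.16102 = 226855.53854

$226855.54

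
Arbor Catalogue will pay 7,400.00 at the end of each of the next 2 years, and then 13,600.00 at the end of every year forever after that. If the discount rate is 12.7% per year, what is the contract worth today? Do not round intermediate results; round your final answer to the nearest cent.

96703.89

PV of 2-year annuity: 7,400.00 × [1 − (1+0.127)^−2] / 0.127 = 12392.28456
Perpetuity value at year 2: 13,600.00 / 0.127 = 107086.61417
PV of perpetuity: 107086.61417 / (1+0.127)^2 = 84311.60471
Total PV = 12392.28456 + 84311.60471 = 96703.88927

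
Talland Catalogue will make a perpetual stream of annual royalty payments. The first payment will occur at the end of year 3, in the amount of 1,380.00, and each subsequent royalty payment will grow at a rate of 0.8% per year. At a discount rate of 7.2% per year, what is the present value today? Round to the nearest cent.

Value at end of year 2: C₁ / (r − g) = 1,380.00 / (0.072 − 0.008) = 21,562.5000
Discount to today: PV = 21,562.5000 / (1 + 0.072)^2 = 21,562.5000 / 1.149184 = 18,763.31

18763.31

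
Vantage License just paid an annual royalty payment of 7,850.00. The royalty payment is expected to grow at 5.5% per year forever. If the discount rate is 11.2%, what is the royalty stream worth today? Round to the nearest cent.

145293.86

D₁ = D₀ × (1 + g) = 7,850.00 × 1.055 = 8,281.7500
Growing perpetuity: P = D₁ / (r − g) = 8,281.7500 / (0.112 − 0.055) = 145,293.86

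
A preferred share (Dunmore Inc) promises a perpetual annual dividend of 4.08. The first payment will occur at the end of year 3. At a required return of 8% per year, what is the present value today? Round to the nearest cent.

Value at end of year 2: C / r = 4.08 / 0.08 = 51.0000
Discount to today: PV = 51.0000 / (1 + 0.08)^2 = 51.0000 / 1.166400 = 43.72

43.72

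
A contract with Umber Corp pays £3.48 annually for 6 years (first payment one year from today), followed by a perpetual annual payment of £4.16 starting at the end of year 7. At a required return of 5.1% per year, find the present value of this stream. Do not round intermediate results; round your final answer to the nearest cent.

£78.13

PV of 6-year annuity: £3.48 × [1 − (1+0.051)^−6] / 0.051 = 17.60706
Perpetuity value at year 6: £4.16 / 0.051 = 81.56863
PV of perpetuity: 81.56863 / (1+0.051)^6 = 60.52111
Total PV = 17.60706 + 60.52111 = 78.12817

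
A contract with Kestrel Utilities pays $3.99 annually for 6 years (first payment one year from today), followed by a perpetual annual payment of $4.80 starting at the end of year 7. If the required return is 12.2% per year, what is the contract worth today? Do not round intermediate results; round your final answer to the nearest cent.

$36.03

PV of 6-year annuity: $3.99 × [1 − (1+0.122)^−6] / 0.122 = 16.31201
Perpetuity value at year 6: $4.80 / 0.122 = 39.34426
PV of perpetuity: 39.34426 / (1+0.122)^6 = 19.72079
Total PV = 16.31201 + 19.72079 = 36.03280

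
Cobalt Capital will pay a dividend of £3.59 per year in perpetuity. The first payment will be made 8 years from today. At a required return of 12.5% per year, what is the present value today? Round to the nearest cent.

£12.59

Value at end of year 7: C / r = £3.59 / 0.125 = £28.7200
Discount to today: PV = £28.7200 / (1 + 0.125)^7 = £28.7200 / 2.280697 = £12.59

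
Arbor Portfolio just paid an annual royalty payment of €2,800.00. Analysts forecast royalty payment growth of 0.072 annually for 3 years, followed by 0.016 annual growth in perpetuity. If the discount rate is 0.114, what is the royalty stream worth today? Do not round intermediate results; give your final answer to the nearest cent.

D_1 = 3001.60000
D_2 = 3217.71520
D_3 = 3449.39069
Terminal value at year 3: TV = D_3×(1+g_2)/(r−g_2) = 3504.58095/0.098 = 35761.03006
P_0 = D_1/(1+r)^1 + D_2/(1+r)^2 + D_3/(1+r)^3 + TV/(1+r)^3
    = 2694.43447 + 2592.84897 + 2495.09344 + 25867.49937 = 33649.87625

€33649.88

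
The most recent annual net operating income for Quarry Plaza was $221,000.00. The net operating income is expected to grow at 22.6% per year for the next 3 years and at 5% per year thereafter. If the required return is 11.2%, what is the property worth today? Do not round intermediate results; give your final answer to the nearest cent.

D_1 = 270946.00000
D_2 = 332179.79600
D_3 = 407252.42990
Terminal value at year 3: TV = D_3×(1+g_2)/(r−g_2) = 427615.05139/0.062 = 6897016.95792
P_0 = D_1/(1+r)^1 + D_2/(1+r)^2 + D_3/(1+r)^3 + TV/(1+r)^3
    = 243656.47482 + 268635.64580 + 296175.63107 + 5015877.62297 = 5824345.37466

$5824345.37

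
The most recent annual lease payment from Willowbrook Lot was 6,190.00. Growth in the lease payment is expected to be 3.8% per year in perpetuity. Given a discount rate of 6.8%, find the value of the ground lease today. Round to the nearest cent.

214174.00

D₁ = D₀ × (1 + g) = 6,190.00 × 1.038 = 6,425.2200
Growing perpetuity: P = D₁ / (r − g) = 6,425.2200 / (0.068 − 0.038) = 214,174.00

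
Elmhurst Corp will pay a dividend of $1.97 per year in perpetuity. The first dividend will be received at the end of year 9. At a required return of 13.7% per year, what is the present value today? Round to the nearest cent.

Value at end of year 8: C / r = $1.97 / 0.137 = $14.3796
Discount to today: PV = $14.3796 / (1 + 0.137)^8 = $14.3796 / 2.793082 = $5.15

$5.15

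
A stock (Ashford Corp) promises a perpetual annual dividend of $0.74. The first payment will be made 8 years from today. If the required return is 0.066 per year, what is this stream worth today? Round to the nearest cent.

$7.17

Value at end of year 7: C / r = $0.74 / 0.066 = $11.2121
Discount to today: PV = $11.2121 / (1 + 0.066)^7 = $11.2121 / 1.564229 = $7.17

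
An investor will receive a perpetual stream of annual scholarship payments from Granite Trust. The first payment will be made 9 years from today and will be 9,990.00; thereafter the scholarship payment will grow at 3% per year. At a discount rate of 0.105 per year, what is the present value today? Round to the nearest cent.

59924.72

Value at end of year 8: C₁ / (r − g) = 9,990.00 / (0.105 − 0.03) = 133,200.0000
Discount to today: PV = 133,200.0000 / (1 + 0.105)^8 = 133,200.0000 / 2.222789 = 59,924.72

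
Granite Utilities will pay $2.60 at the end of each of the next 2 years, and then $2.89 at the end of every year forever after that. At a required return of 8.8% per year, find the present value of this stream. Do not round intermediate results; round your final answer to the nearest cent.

$32.33

PV of 2-year annuity: $2.60 × [1 − (1+0.088)^−2] / 0.088 = 4.58613
Perpetuity value at year 2: $2.89 / 0.088 = 32.84091
PV of perpetuity: 32.84091 / (1+0.088)^2 = 27.74325
Total PV = 4.58613 + 27.74325 = 32.32938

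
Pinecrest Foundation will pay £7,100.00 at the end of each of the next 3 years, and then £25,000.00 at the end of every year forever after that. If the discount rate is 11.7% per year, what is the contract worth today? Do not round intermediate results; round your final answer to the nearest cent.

£170459.82

PV of 3-year annuity: £7,100.00 × [1 − (1+0.117)^−3] / 0.117 = 17141.30007
Perpetuity value at year 3: £25,000.00 / 0.117 = 213675.21368
PV of perpetuity: 213675.21368 / (1+0.117)^3 = 153318.52327
Total PV = 17141.30007 + 153318.52327 = 170459.82335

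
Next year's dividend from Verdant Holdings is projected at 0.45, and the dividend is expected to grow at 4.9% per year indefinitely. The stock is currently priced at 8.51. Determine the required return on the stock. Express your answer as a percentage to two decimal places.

10.19%

P = D₁/(r − g) ⇒ r = D₁/P + g = 0.4500/8.51 + 0.049 = 0.052879 + 0.049 = 0.101879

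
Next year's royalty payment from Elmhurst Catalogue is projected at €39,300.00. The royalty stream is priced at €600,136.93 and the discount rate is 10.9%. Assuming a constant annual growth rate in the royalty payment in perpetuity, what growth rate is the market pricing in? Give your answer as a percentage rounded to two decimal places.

4.35%

P = D₁/(r−g) ⇒ g = r − D₁/P = 0.109 − €39,300.00/€600,136.93 = 0.043515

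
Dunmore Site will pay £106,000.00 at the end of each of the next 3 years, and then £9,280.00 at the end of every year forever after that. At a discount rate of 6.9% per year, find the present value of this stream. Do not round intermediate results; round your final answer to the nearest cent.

PV of 3-year annuity: £106,000.00 × [1 − (1+0.069)^−3] / 0.069 = 278686.52472
Perpetuity value at year 3: £9,280.00 / 0.069 = 134492.75362
PV of perpetuity: 134492.75362 / (1+0.069)^3 = 110094.53712
Total PV = 278686.52472 + 110094.53712 = 388781.06184

£388781.06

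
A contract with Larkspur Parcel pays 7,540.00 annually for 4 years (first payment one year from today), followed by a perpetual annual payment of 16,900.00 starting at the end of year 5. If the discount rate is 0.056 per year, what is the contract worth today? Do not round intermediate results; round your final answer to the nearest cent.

269053.03

PV of 4-year annuity: 7,540.00 × [1 − (1+0.056)^−4] / 0.056 = 26367.99335
Perpetuity value at year 4: 16,900.00 / 0.056 = 301785.71429
PV of perpetuity: 301785.71429 / (1+0.056)^4 = 242685.03954
Total PV = 26367.99335 + 242685.03954 = 269053.03289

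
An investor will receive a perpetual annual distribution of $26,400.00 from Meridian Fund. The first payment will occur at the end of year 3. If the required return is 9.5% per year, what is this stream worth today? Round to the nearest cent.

$231767.26

Value at end of year 2: C / r = $26,400.00 / 0.095 = $277,894.7368
Discount to today: PV = $277,894.7368 / (1 + 0.095)^2 = $277,894.7368 / 1.199025 = $231,767.26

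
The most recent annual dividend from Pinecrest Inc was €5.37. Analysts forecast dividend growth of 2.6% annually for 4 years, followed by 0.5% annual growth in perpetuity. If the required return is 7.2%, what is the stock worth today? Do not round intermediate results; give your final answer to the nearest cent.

€86.86

D_1 = 5.50962
D_2 = 5.65287
D_3 = 5.79984
D_4 = 5.95064
Terminal value at year 4: TV = D_4×(1+g_2)/(r−g_2) = 5.98039/0.067 = 89.25961
P_0 = D_1/(1+r)^1 + D_2/(1+r)^2 + D_3/(1+r)^3 + D_4/(1+r)^4 + TV/(1+r)^4
    = 5.13957 + 4.91903 + 4.70795 + 4.50593 + 67.58897 = 86.86146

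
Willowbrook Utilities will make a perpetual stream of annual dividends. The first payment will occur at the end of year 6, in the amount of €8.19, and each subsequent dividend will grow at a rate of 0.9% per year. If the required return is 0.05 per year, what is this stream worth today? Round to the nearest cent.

€156.51

Value at end of year 5: C₁ / (r − g) = €8.19 / (0.05 − 0.009) = €199.7561
Discount to today: PV = €199.7561 / (1 + 0.05)^5 = €199.7561 / 1.276282 = €156.51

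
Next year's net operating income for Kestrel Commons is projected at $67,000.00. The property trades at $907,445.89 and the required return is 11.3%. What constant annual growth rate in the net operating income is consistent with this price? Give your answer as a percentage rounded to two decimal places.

3.92%

P = D₁/(r−g) ⇒ g = r − D₁/P = 0.113 − $67,000.00/$907,445.89 = 0.039166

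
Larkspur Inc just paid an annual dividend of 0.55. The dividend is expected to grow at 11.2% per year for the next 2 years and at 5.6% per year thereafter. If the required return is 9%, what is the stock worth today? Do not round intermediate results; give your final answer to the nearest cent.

D_1 = 0.61160
D_2 = 0.68010
Terminal value at year 2: TV = D_2×(1+g_2)/(r−g_2) = 0.71818/0.034 = 21.12308
P_0 = D_1/(1+r)^1 + D_2/(1+r)^2 + TV/(1+r)^2
    = 0.56110 + 0.57243 + 17.77887 = 18.91240

18.91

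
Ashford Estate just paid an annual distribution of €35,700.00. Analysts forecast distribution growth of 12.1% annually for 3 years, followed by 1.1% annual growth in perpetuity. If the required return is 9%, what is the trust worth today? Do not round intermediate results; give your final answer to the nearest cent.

D_1 = 40019.70000
D_2 = 44862.08370
D_3 = 50290.39583
Terminal value at year 3: TV = D_3×(1+g_2)/(r−g_2) = 50843.59018/0.079 = 643589.74914
P_0 = D_1/(1+r)^1 + D_2/(1+r)^2 + D_3/(1+r)^3 + TV/(1+r)^3
    = 36715.32110 + 37759.51831 + 38833.41286 + 496969.37222 = 610277.62449

€610277.62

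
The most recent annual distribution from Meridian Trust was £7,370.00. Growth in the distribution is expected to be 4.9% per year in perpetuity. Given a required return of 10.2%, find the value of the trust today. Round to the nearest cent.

D₁ = D₀ × (1 + g) = £7,370.00 × 1.049 = £7,731.1300
Growing perpetuity: P = D₁ / (r − g) = £7,731.1300 / (0.102 − 0.049) = £145,870.38

£145870.38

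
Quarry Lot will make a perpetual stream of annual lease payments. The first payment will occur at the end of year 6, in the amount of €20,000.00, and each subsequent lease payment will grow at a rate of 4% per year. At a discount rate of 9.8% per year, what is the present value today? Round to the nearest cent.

€216067.93

Value at end of year 5: C₁ / (r − g) = €20,000.00 / (0.098 − 0.04) = €344,827.5862
Discount to today: PV = €344,827.5862 / (1 + 0.098)^5 = €344,827.5862 / 1.595922 = €216,067.93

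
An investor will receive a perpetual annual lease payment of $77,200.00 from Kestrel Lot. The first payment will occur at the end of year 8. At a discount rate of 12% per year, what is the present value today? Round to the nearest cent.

Value at end of year 7: C / r = $77,200.00 / 0.12 = $643,333.3333
Discount to today: PV = $643,333.3333 / (1 + 0.12)^7 = $643,333.3333 / 2.210681 = $291,011.33

$291011.33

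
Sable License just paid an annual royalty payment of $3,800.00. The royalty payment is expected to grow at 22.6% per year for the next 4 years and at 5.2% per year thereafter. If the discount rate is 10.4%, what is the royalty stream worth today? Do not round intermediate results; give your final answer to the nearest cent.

D_1 = 4658.80000
D_2 = 5711.68880
D_3 = 7002.53047
D_4 = 8585.10235
Terminal value at year 4: TV = D_4×(1+g_2)/(r−g_2) = 9031.52768/0.052 = 173683.22456
P_0 = D_1/(1+r)^1 + D_2/(1+r)^2 + D_3/(1+r)^3 + D_4/(1+r)^4 + TV/(1+r)^4
    = 4219.92754 + 4686.26011 + 5204.12581 + 5779.21942 + 116918.05445 = 136807.58732

$136807.59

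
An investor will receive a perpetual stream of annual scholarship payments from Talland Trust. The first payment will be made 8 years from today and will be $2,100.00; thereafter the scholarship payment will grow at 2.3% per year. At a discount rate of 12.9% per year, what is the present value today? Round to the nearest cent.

$8473.36

Value at end of year 7: C₁ / (r − g) = $2,100.00 / (0.129 − 0.023) = $19,811.3208
Discount to today: PV = $19,811.3208 / (1 + 0.129)^7 = $19,811.3208 / 2.338070 = $8,473.36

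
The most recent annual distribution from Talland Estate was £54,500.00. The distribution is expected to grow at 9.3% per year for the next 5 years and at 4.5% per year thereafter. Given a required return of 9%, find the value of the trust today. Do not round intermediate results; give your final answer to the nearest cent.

D_1 = 59568.50000
D_2 = 65108.37050
D_3 = 71163.44896
D_4 = 77781.64971
D_5 = 85015.34313
Terminal value at year 5: TV = D_5×(1+g_2)/(r−g_2) = 88841.03357/0.045 = 1974245.19052
P_0 = D_1/(1+r)^1 + D_2/(1+r)^2 + D_3/(1+r)^3 + D_4/(1+r)^4 + D_5/(1+r)^5 + TV/(1+r)^5
    = 54650.00000 + 54800.41284 + 54951.23967 + 55102.48161 + 55254.13982 + 1283123.91357 = 1557882.18751

£1557882.19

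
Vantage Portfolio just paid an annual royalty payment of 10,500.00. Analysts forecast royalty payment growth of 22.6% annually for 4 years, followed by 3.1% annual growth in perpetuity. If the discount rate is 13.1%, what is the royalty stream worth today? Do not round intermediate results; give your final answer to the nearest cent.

D_1 = 12873.00000
D_2 = 15782.29800
D_3 = 19349.09735
D_4 = 23721.99335
Terminal value at year 4: TV = D_4×(1+g_2)/(r−g_2) = 24457.37514/0.1 = 244573.75142
P_0 = D_1/(1+r)^1 + D_2/(1+r)^2 + D_3/(1+r)^3 + D_4/(1+r)^4 + TV/(1+r)^4
    = 11381.96286 + 12338.00749 + 13374.35648 + 14497.75513 + 149471.85537 = 201063.93734

201063.94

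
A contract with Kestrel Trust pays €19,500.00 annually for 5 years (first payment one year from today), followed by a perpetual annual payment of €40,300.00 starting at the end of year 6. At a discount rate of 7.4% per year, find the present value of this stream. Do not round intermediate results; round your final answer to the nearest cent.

€460216.16

PV of 5-year annuity: €19,500.00 × [1 − (1+0.074)^−5] / 0.074 = 79104.78016
Perpetuity value at year 5: €40,300.00 / 0.074 = 544594.59459
PV of perpetuity: 544594.59459 / (1+0.074)^5 = 381111.38226
Total PV = 79104.78016 + 381111.38226 = 460216.16242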